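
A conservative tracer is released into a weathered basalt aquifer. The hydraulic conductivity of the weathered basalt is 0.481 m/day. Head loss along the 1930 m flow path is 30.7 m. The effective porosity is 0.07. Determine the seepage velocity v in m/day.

0.109

Hydraulic gradient i = Δh / L = 30.7 / 1930 = 0.01591.
Darcy flux q = K · i = 0.4810 × 0.01591 = 0.007651 m/day.
Seepage velocity v = q / n_e = 0.007651 / 0.07 = 0.1093 m/day.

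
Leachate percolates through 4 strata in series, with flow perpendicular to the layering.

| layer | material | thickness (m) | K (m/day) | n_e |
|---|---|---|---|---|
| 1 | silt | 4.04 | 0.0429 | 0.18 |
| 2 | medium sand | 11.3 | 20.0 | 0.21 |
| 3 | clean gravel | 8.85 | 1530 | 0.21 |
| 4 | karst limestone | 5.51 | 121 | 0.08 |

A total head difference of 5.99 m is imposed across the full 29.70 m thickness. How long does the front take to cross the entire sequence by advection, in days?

85.4

With flow normal to the layers, continuity requires the same specific discharge q through every layer.
Σ(b_i/K_i) = 4.04/0.0429 + 11.3/20.0 + 8.85/1530 + 5.51/121 = 94.79 d.
q = Δh / Σ(b_i/K_i) = 5.99 / 94.79 = 0.06319 m/day.
In each layer the seepage velocity is v_i = q/n_i, so the layer transit time is t_i = b_i·n_i / q:
  layer 1 (silt): t_1 = 4.04 × 0.18 / 0.06319 = 11.51 d
  layer 2 (medium sand): t_2 = 11.3 × 0.21 / 0.06319 = 37.55 d
  layer 3 (clean gravel): t_3 = 8.85 × 0.21 / 0.06319 = 29.41 d
  layer 4 (karst limestone): t_4 = 5.51 × 0.08 / 0.06319 = 6.975 d
Total t = Σ t_i = 85.44 days.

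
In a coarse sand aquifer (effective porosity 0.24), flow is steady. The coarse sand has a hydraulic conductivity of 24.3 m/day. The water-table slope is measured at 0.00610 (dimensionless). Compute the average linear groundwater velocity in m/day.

0.618

Hydraulic gradient i = 0.00610.
Darcy flux q = K · i = 24.30 × 0.006100 = 0.1482 m/day.
Seepage velocity v = q / n_e = 0.1482 / 0.24 = 0.6176 m/day.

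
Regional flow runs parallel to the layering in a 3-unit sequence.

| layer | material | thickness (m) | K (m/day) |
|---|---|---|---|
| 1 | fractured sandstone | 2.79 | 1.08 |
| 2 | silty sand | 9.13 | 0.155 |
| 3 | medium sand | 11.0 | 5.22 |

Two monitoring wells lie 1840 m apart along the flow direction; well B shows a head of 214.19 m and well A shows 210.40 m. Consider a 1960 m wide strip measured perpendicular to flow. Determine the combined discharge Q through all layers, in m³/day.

Flow is parallel to layering, so each bed carries its own Darcy discharge and the transmissivities add.
Σ(K_i·b_i) = 1.08×2.79 + 0.155×9.13 + 5.22×11.0 = 61.85 m²/day.
Hydraulic gradient i = (214.19 − 210.40) / 1840 = 3.79 / 1840 = 0.002060.
Q = Σ(K_i·b_i) · W · i = 61.85 × 1960 × 0.002060 = 249.7 m³/day.

250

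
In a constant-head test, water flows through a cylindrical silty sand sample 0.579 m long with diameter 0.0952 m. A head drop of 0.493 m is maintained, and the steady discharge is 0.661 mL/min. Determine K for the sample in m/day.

0.157

Cross-sectional area A = π·(d/2)² = π × (0.0952/2)² = 0.007118 m².
Convert discharge: 0.661 mL/min = 1.102e-08 m³/s.
Darcy's law rearranged: K = Q·L / (A·Δh) = 1.102e-08 × 0.579 / (0.007118 × 0.493) = 1.818e-06 m/s = 0.1570 m/day.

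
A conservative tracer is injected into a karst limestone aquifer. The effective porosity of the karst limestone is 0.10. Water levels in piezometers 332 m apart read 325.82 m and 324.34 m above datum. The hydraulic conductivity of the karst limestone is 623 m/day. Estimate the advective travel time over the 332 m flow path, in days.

Hydraulic gradient i = (325.82 − 324.34) / 332 = 1.48 / 332 = 0.004458.
Darcy flux q = K · i = 623.0 × 0.004458 = 2.777 m/day.
Seepage velocity v = q / n_e = 2.777 / 0.10 = 27.77 m/day.
Travel time t = L / v = 332 / 27.77 = 11.95 days.

12.0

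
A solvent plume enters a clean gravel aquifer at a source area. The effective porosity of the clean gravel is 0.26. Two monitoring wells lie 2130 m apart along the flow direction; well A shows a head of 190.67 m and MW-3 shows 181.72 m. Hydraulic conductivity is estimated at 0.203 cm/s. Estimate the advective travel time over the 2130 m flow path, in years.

2.06

Convert K: 0.203 cm/s × 864 = 175.4 m/day.
Hydraulic gradient i = (190.67 − 181.72) / 2130 = 8.95 / 2130 = 0.004202.
Darcy flux q = K · i = 175.4 × 0.004202 = 0.7370 m/day.
Seepage velocity v = q / n_e = 0.7370 / 0.26 = 2.835 m/day.
Travel time t = L / v = 2130 / 2.835 = 751.4 days = 2.057 years.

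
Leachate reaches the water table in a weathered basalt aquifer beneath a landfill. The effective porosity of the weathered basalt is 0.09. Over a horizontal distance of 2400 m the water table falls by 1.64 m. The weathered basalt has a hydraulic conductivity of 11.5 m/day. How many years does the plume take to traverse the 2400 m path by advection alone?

Hydraulic gradient i = Δh / L = 1.64 / 2400 = 0.0006833.
Darcy flux q = K · i = 11.50 × 0.0006833 = 0.007858 m/day.
Seepage velocity v = q / n_e = 0.007858 / 0.09 = 0.08731 m/day.
Travel time t = L / v = 2400 / 0.08731 = 27487 days = 75.25 years.

75.3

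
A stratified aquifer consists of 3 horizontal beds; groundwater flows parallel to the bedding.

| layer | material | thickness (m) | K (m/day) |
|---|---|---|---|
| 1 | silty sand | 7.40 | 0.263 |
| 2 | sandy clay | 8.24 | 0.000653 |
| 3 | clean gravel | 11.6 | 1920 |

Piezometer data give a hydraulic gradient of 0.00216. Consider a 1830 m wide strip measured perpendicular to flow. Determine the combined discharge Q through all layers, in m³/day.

88000

Flow is parallel to layering, so each bed carries its own Darcy discharge and the transmissivities add.
Σ(K_i·b_i) = 0.263×7.40 + 0.000653×8.24 + 1920×11.6 = 22274 m²/day.
Hydraulic gradient i = 0.00216.
Q = Σ(K_i·b_i) · W · i = 22274 × 1830 × 0.002160 = 88044 m³/day.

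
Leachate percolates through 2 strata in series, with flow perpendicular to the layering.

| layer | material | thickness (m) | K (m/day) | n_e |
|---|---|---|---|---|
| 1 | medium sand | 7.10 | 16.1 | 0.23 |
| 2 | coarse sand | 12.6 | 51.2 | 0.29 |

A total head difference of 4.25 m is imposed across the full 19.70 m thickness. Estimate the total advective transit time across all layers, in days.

0.855

With flow normal to the layers, continuity requires the same specific discharge q through every layer.
Σ(b_i/K_i) = 7.10/16.1 + 12.6/51.2 = 0.6871 d.
q = Δh / Σ(b_i/K_i) = 4.25 / 0.6871 = 6.186 m/day.
In each layer the seepage velocity is v_i = q/n_i, so the layer transit time is t_i = b_i·n_i / q:
  layer 1 (medium sand): t_1 = 7.10 × 0.23 / 6.186 = 0.2640 d
  layer 2 (coarse sand): t_2 = 12.6 × 0.29 / 6.186 = 0.5907 d
Total t = Σ t_i = 0.8547 days.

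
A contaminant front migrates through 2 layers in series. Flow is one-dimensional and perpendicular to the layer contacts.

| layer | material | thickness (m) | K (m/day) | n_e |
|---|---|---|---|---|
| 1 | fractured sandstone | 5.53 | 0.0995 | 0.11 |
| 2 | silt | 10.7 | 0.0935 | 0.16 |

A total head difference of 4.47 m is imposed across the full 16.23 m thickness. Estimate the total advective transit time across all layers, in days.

88.3

With flow normal to the layers, continuity requires the same specific discharge q through every layer.
Σ(b_i/K_i) = 5.53/0.0995 + 10.7/0.0935 = 170.0 d.
q = Δh / Σ(b_i/K_i) = 4.47 / 170.0 = 0.02629 m/day.
In each layer the seepage velocity is v_i = q/n_i, so the layer transit time is t_i = b_i·n_i / q:
  layer 1 (fractured sandstone): t_1 = 5.53 × 0.11 / 0.02629 = 23.14 d
  layer 2 (silt): t_2 = 10.7 × 0.16 / 0.02629 = 65.12 d
Total t = Σ t_i = 88.25 days.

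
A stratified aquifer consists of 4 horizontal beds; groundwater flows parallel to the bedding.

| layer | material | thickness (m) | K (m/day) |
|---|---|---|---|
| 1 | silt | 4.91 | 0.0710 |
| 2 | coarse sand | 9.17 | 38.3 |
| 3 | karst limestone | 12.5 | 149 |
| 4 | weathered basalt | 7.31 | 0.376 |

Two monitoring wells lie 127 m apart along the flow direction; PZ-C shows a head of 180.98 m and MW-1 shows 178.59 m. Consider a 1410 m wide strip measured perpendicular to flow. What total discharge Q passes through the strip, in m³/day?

Flow is parallel to layering, so each bed carries its own Darcy discharge and the transmissivities add.
Σ(K_i·b_i) = 0.0710×4.91 + 38.3×9.17 + 149×12.5 + 0.376×7.31 = 2217 m²/day.
Hydraulic gradient i = (180.98 − 178.59) / 127 = 2.39 / 127 = 0.01882.
Q = Σ(K_i·b_i) · W · i = 2217 × 1410 × 0.01882 = 58822 m³/day.

58800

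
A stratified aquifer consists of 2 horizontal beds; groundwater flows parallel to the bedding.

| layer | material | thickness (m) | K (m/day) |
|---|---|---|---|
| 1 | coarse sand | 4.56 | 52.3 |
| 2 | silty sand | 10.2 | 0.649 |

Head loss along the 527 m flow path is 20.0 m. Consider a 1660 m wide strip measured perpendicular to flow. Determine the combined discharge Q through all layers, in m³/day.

Flow is parallel to layering, so each bed carries its own Darcy discharge and the transmissivities add.
Σ(K_i·b_i) = 52.3×4.56 + 0.649×10.2 = 245.1 m²/day.
Hydraulic gradient i = Δh / L = 20.0 / 527 = 0.03795.
Q = Σ(K_i·b_i) · W · i = 245.1 × 1660 × 0.03795 = 15441 m³/day.

15400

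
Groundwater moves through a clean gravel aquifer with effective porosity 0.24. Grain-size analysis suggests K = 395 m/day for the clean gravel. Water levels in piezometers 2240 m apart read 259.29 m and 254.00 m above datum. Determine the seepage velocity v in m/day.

Hydraulic gradient i = (259.29 − 254.00) / 2240 = 5.29 / 2240 = 0.002362.
Darcy flux q = K · i = 395.0 × 0.002362 = 0.9328 m/day.
Seepage velocity v = q / n_e = 0.9328 / 0.24 = 3.887 m/day.

3.89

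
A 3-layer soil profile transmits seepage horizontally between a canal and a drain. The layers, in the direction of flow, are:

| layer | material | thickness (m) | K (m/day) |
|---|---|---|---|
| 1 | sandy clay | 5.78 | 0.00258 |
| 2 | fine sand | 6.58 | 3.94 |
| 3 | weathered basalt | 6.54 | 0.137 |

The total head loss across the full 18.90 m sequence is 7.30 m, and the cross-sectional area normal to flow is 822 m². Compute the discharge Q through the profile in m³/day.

Flow is perpendicular to layering, so the layers act in series and the equivalent K is the thickness-weighted harmonic mean.
Total thickness L = 5.78 + 6.58 + 6.54 = 18.90 m.
Σ(b_i/K_i) = 5.78/0.00258 + 6.58/3.94 + 6.54/0.137 = 2290 d.
K_eq = L / Σ(b_i/K_i) = 18.90 / 2290 = 0.008254 m/day.
Q = K_eq · A · (Δh/L) = 0.008254 × 822 × (7.30/18.90) = 2.621 m³/day.

2.62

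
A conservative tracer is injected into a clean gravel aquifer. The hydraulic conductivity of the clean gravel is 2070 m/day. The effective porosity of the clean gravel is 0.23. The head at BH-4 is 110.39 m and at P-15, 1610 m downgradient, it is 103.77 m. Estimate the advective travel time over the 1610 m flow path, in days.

43.5

Hydraulic gradient i = (110.39 − 103.77) / 1610 = 6.62 / 1610 = 0.004112.
Darcy flux q = K · i = 2070 × 0.004112 = 8.511 m/day.
Seepage velocity v = q / n_e = 8.511 / 0.23 = 37.01 m/day.
Travel time t = L / v = 1610 / 37.01 = 43.51 days.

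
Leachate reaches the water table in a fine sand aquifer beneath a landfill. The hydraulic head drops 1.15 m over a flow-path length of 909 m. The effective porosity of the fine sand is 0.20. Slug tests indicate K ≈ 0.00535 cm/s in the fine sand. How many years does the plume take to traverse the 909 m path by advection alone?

85.1

Convert K: 0.00535 cm/s × 864 = 4.622 m/day.
Hydraulic gradient i = Δh / L = 1.15 / 909 = 0.001265.
Darcy flux q = K · i = 4.622 × 0.001265 = 0.005848 m/day.
Seepage velocity v = q / n_e = 0.005848 / 0.20 = 0.02924 m/day.
Travel time t = L / v = 909 / 0.02924 = 31088 days = 85.11 years.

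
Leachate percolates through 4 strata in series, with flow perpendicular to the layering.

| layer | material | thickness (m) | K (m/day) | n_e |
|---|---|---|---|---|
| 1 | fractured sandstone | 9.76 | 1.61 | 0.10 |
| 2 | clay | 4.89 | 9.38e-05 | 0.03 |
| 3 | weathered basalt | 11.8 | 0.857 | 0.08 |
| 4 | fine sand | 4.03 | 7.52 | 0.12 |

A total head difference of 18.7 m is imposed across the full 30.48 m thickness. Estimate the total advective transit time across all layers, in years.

19.5

With flow normal to the layers, continuity requires the same specific discharge q through every layer.
Σ(b_i/K_i) = 9.76/1.61 + 4.89/9.38e-05 + 11.8/0.857 + 4.03/7.52 = 52153 d.
q = Δh / Σ(b_i/K_i) = 18.7 / 52153 = 0.0003586 m/day.
In each layer the seepage velocity is v_i = q/n_i, so the layer transit time is t_i = b_i·n_i / q:
  layer 1 (fractured sandstone): t_1 = 9.76 × 0.10 / 0.0003586 = 2722 d
  layer 2 (clay): t_2 = 4.89 × 0.03 / 0.0003586 = 409.1 d
  layer 3 (weathered basalt): t_3 = 11.8 × 0.08 / 0.0003586 = 2633 d
  layer 4 (fine sand): t_4 = 4.03 × 0.12 / 0.0003586 = 1349 d
Total t = Σ t_i = 7113 days = 19.47 years.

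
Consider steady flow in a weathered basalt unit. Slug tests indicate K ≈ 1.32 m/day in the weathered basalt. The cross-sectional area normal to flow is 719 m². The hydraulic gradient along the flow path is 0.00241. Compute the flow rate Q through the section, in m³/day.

2.29

Hydraulic gradient i = 0.00241.
Darcy's law: Q = K · A · i = 1.320 × 719.0 × 0.002410 = 2.287 m³/day.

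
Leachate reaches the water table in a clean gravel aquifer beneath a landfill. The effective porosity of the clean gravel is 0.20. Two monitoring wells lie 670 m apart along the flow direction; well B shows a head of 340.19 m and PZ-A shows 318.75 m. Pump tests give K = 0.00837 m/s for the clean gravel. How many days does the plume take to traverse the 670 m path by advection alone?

Convert K: 0.00837 m/s × 86400 = 723.2 m/day.
Hydraulic gradient i = (340.19 − 318.75) / 670 = 21.44 / 670 = 0.03200.
Darcy flux q = K · i = 723.2 × 0.03200 = 23.14 m/day.
Seepage velocity v = q / n_e = 23.14 / 0.20 = 115.7 m/day.
Travel time t = L / v = 670 / 115.7 = 5.790 days.

5.79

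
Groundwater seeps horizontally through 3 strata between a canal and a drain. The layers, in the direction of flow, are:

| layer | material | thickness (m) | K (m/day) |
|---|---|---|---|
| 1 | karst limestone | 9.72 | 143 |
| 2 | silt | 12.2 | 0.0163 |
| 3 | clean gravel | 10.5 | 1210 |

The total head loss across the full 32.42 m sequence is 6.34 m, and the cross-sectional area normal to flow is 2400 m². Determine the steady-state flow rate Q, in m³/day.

Flow is perpendicular to layering, so the layers act in series and the equivalent K is the thickness-weighted harmonic mean.
Total thickness L = 9.72 + 12.2 + 10.5 = 32.42 m.
Σ(b_i/K_i) = 9.72/143 + 12.2/0.0163 + 10.5/1210 = 748.5 d.
K_eq = L / Σ(b_i/K_i) = 32.42 / 748.5 = 0.04331 m/day.
Q = K_eq · A · (Δh/L) = 0.04331 × 2400 × (6.34/32.42) = 20.33 m³/day.

20.3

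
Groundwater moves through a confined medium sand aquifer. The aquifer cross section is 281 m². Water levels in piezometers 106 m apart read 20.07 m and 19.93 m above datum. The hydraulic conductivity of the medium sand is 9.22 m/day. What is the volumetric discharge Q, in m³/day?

3.42

Hydraulic gradient i = (20.07 − 19.93) / 106 = 0.14 / 106 = 0.001321.
Darcy's law: Q = K · A · i = 9.220 × 281.0 × 0.001321 = 3.422 m³/day.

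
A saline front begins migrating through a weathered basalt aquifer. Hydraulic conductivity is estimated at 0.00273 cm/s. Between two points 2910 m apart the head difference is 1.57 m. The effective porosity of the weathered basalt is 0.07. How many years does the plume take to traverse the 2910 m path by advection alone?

438

Convert K: 0.00273 cm/s × 864 = 2.359 m/day.
Hydraulic gradient i = Δh / L = 1.57 / 2910 = 0.0005395.
Darcy flux q = K · i = 2.359 × 0.0005395 = 0.001273 m/day.
Seepage velocity v = q / n_e = 0.001273 / 0.07 = 0.01818 m/day.
Travel time t = L / v = 2910 / 0.01818 = 1.601e+05 days = 438.2 years.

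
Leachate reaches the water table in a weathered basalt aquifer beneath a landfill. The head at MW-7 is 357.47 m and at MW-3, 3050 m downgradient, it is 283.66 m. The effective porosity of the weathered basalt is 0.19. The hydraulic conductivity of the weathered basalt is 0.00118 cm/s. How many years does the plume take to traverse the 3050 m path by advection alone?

64.3

Convert K: 0.00118 cm/s × 864 = 1.020 m/day.
Hydraulic gradient i = (357.47 − 283.66) / 3050 = 73.81 / 3050 = 0.02420.
Darcy flux q = K · i = 1.020 × 0.02420 = 0.02467 m/day.
Seepage velocity v = q / n_e = 0.02467 / 0.19 = 0.1299 m/day.
Travel time t = L / v = 3050 / 0.1299 = 23488 days = 64.31 years.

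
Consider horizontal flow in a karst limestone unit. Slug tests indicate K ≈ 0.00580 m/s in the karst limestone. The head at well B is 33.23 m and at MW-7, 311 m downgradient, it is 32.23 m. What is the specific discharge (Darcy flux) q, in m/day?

1.61

Convert K: 0.00580 m/s × 86400 = 501.1 m/day.
Hydraulic gradient i = (33.23 − 32.23) / 311 = 1 / 311 = 0.003215.
Specific discharge q = K · i = 501.1 × 0.003215 = 1.611 m/day.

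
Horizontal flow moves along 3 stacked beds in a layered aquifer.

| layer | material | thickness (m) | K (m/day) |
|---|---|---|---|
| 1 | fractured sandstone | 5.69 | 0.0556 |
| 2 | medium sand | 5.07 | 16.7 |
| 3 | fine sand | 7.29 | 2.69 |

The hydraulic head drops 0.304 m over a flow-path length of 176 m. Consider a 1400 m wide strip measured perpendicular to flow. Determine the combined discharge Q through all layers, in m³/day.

Flow is parallel to layering, so each bed carries its own Darcy discharge and the transmissivities add.
Σ(K_i·b_i) = 0.0556×5.69 + 16.7×5.07 + 2.69×7.29 = 104.6 m²/day.
Hydraulic gradient i = Δh / L = 0.304 / 176 = 0.001727.
Q = Σ(K_i·b_i) · W · i = 104.6 × 1400 × 0.001727 = 252.9 m³/day.

253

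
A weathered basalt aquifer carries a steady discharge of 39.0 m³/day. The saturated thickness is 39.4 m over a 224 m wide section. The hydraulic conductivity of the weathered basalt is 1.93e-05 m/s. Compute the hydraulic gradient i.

0.00265

Convert K: 1.93e-05 m/s × 86400 = 1.668 m/day.
Cross-sectional area A = 224 × 39.4 = 8826 m².
From Q = K·A·i, i = Q / (K·A) = 39.0 / (1.668 × 8826) = 0.002650.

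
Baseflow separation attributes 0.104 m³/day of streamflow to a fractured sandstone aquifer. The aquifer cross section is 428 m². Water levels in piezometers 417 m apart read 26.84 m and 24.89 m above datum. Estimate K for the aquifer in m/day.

Hydraulic gradient i = (26.84 − 24.89) / 417 = 1.95 / 417 = 0.004676.
From Q = K·A·i, K = Q / (A·i) = 0.104 / (428.0 × 0.004676) = 0.05196 m/day.

0.0520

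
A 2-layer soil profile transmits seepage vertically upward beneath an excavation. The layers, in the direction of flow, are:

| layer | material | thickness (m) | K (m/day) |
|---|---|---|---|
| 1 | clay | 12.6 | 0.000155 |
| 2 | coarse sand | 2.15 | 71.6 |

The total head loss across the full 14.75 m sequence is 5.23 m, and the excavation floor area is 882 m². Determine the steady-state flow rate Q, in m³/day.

0.0567

Flow is perpendicular to layering, so the layers act in series and the equivalent K is the thickness-weighted harmonic mean.
Total thickness L = 12.6 + 2.15 = 14.75 m.
Σ(b_i/K_i) = 12.6/0.000155 + 2.15/71.6 = 81290 d.
K_eq = L / Σ(b_i/K_i) = 14.75 / 81290 = 0.0001814 m/day.
Q = K_eq · A · (Δh/L) = 0.0001814 × 882 × (5.23/14.75) = 0.05675 m³/day.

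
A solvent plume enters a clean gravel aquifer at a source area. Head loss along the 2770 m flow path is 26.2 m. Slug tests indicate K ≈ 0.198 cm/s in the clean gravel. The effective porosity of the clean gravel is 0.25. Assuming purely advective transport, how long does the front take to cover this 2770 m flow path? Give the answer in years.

Convert K: 0.198 cm/s × 864 = 171.1 m/day.
Hydraulic gradient i = Δh / L = 26.2 / 2770 = 0.009458.
Darcy flux q = K · i = 171.1 × 0.009458 = 1.618 m/day.
Seepage velocity v = q / n_e = 1.618 / 0.25 = 6.472 m/day.
Travel time t = L / v = 2770 / 6.472 = 428.0 days = 1.172 years.

1.17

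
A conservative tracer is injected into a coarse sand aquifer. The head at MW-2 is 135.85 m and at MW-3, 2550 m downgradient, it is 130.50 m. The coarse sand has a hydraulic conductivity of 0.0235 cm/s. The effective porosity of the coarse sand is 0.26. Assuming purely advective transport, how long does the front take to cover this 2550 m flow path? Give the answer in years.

42.6

Convert K: 0.0235 cm/s × 864 = 20.30 m/day.
Hydraulic gradient i = (135.85 − 130.50) / 2550 = 5.35 / 2550 = 0.002098.
Darcy flux q = K · i = 20.30 × 0.002098 = 0.04260 m/day.
Seepage velocity v = q / n_e = 0.04260 / 0.26 = 0.1638 m/day.
Travel time t = L / v = 2550 / 0.1638 = 15564 days = 42.61 years.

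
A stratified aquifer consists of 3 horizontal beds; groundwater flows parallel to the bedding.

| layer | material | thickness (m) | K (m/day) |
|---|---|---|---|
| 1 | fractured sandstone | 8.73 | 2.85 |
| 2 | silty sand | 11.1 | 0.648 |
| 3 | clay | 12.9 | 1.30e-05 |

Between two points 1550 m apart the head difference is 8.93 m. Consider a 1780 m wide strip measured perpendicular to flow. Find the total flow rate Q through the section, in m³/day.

Flow is parallel to layering, so each bed carries its own Darcy discharge and the transmissivities add.
Σ(K_i·b_i) = 2.85×8.73 + 0.648×11.1 + 1.30e-05×12.9 = 32.07 m²/day.
Hydraulic gradient i = Δh / L = 8.93 / 1550 = 0.005761.
Q = Σ(K_i·b_i) · W · i = 32.07 × 1780 × 0.005761 = 328.9 m³/day.

329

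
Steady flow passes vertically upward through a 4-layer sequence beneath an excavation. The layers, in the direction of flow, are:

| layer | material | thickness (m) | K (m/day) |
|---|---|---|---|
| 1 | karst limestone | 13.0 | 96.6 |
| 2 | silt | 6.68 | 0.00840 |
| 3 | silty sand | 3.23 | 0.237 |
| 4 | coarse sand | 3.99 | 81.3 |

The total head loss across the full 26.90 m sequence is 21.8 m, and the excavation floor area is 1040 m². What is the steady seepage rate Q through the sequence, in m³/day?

28.0

Flow is perpendicular to layering, so the layers act in series and the equivalent K is the thickness-weighted harmonic mean.
Total thickness L = 13.0 + 6.68 + 3.23 + 3.99 = 26.90 m.
Σ(b_i/K_i) = 13.0/96.6 + 6.68/0.00840 + 3.23/0.237 + 3.99/81.3 = 809.1 d.
K_eq = L / Σ(b_i/K_i) = 26.90 / 809.1 = 0.03325 m/day.
Q = K_eq · A · (Δh/L) = 0.03325 × 1040 × (21.8/26.90) = 28.02 m³/day.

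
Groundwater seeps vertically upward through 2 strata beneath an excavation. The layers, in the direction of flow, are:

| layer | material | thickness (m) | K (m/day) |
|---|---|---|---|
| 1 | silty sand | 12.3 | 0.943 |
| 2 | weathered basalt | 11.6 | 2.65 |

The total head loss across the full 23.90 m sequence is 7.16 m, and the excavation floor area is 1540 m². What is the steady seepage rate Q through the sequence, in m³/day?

633

Flow is perpendicular to layering, so the layers act in series and the equivalent K is the thickness-weighted harmonic mean.
Total thickness L = 12.3 + 11.6 = 23.90 m.
Σ(b_i/K_i) = 12.3/0.943 + 11.6/2.65 = 17.42 d.
K_eq = L / Σ(b_i/K_i) = 23.90 / 17.42 = 1.372 m/day.
Q = K_eq · A · (Δh/L) = 1.372 × 1540 × (7.16/23.90) = 632.9 m³/day.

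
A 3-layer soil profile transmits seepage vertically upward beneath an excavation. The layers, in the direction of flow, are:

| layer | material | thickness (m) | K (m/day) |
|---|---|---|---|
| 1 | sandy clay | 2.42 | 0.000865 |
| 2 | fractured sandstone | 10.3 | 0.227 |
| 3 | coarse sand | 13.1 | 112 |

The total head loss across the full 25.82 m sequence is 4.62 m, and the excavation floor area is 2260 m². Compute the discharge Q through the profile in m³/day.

3.67

Flow is perpendicular to layering, so the layers act in series and the equivalent K is the thickness-weighted harmonic mean.
Total thickness L = 2.42 + 10.3 + 13.1 = 25.82 m.
Σ(b_i/K_i) = 2.42/0.000865 + 10.3/0.227 + 13.1/112 = 2843 d.
K_eq = L / Σ(b_i/K_i) = 25.82 / 2843 = 0.009081 m/day.
Q = K_eq · A · (Δh/L) = 0.009081 × 2260 × (4.62/25.82) = 3.672 m³/day.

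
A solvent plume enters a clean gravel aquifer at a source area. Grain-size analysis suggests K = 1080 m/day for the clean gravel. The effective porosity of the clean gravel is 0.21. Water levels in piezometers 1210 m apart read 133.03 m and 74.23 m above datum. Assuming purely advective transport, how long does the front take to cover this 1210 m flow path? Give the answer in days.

Hydraulic gradient i = (133.03 − 74.23) / 1210 = 58.8 / 1210 = 0.04860.
Darcy flux q = K · i = 1080 × 0.04860 = 52.48 m/day.
Seepage velocity v = q / n_e = 52.48 / 0.21 = 249.9 m/day.
Travel time t = L / v = 1210 / 249.9 = 4.842 days.

4.84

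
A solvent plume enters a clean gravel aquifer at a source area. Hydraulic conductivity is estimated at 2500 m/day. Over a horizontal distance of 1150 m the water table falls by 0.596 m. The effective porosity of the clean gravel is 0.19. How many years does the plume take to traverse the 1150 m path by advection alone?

0.462

Hydraulic gradient i = Δh / L = 0.596 / 1150 = 0.0005183.
Darcy flux q = K · i = 2500 × 0.0005183 = 1.296 m/day.
Seepage velocity v = q / n_e = 1.296 / 0.19 = 6.819 m/day.
Travel time t = L / v = 1150 / 6.819 = 168.6 days = 0.4617 years.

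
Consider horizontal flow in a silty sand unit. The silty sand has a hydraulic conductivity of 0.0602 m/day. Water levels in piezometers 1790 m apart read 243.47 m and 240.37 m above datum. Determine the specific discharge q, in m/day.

0.000104

Hydraulic gradient i = (243.47 − 240.37) / 1790 = 3.1 / 1790 = 0.001732.
Specific discharge q = K · i = 0.06020 × 0.001732 = 0.0001043 m/day.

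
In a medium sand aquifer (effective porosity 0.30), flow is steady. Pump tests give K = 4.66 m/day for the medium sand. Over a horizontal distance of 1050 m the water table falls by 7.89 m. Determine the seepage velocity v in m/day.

0.117

Hydraulic gradient i = Δh / L = 7.89 / 1050 = 0.007514.
Darcy flux q = K · i = 4.660 × 0.007514 = 0.03502 m/day.
Seepage velocity v = q / n_e = 0.03502 / 0.30 = 0.1167 m/day.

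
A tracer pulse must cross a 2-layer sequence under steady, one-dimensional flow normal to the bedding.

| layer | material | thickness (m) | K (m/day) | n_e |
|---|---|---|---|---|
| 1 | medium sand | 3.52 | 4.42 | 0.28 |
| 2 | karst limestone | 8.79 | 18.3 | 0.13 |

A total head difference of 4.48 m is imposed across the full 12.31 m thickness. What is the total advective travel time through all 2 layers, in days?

With flow normal to the layers, continuity requires the same specific discharge q through every layer.
Σ(b_i/K_i) = 3.52/4.42 + 8.79/18.3 = 1.277 d.
q = Δh / Σ(b_i/K_i) = 4.48 / 1.277 = 3.509 m/day.
In each layer the seepage velocity is v_i = q/n_i, so the layer transit time is t_i = b_i·n_i / q:
  layer 1 (medium sand): t_1 = 3.52 × 0.28 / 3.509 = 0.2809 d
  layer 2 (karst limestone): t_2 = 8.79 × 0.13 / 3.509 = 0.3256 d
Total t = Σ t_i = 0.6065 days.

0.607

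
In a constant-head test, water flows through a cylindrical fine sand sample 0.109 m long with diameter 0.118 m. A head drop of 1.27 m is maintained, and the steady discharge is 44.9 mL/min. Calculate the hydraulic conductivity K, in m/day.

Cross-sectional area A = π·(d/2)² = π × (0.118/2)² = 0.01094 m².
Convert discharge: 44.9 mL/min = 7.483e-07 m³/s.
Darcy's law rearranged: K = Q·L / (A·Δh) = 7.483e-07 × 0.109 / (0.01094 × 1.27) = 5.873e-06 m/s = 0.5074 m/day.

0.507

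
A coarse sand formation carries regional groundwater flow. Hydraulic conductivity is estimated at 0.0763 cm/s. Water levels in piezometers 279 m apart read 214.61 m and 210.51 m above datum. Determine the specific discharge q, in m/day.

0.969

Convert K: 0.0763 cm/s × 864 = 65.92 m/day.
Hydraulic gradient i = (214.61 − 210.51) / 279 = 4.1 / 279 = 0.01470.
Specific discharge q = K · i = 65.92 × 0.01470 = 0.9688 m/day.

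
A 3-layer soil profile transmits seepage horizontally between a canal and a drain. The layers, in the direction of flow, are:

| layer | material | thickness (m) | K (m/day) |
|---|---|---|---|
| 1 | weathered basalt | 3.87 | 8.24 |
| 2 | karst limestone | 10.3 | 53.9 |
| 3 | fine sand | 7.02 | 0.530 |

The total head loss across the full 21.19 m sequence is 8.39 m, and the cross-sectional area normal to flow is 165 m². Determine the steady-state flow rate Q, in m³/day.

99.6

Flow is perpendicular to layering, so the layers act in series and the equivalent K is the thickness-weighted harmonic mean.
Total thickness L = 3.87 + 10.3 + 7.02 = 21.19 m.
Σ(b_i/K_i) = 3.87/8.24 + 10.3/53.9 + 7.02/0.530 = 13.91 d.
K_eq = L / Σ(b_i/K_i) = 21.19 / 13.91 = 1.524 m/day.
Q = K_eq · A · (Δh/L) = 1.524 × 165 × (8.39/21.19) = 99.55 m³/day.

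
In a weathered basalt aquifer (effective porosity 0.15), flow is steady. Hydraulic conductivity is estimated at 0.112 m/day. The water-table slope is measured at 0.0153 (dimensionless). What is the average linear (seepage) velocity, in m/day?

0.0114

Hydraulic gradient i = 0.0153.
Darcy flux q = K · i = 0.1120 × 0.01530 = 0.001714 m/day.
Seepage velocity v = q / n_e = 0.001714 / 0.15 = 0.01142 m/day.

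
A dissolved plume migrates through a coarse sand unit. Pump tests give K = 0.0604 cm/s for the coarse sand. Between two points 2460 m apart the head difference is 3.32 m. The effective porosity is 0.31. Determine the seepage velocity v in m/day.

0.227

Convert K: 0.0604 cm/s × 864 = 52.19 m/day.
Hydraulic gradient i = Δh / L = 3.32 / 2460 = 0.001350.
Darcy flux q = K · i = 52.19 × 0.001350 = 0.07043 m/day.
Seepage velocity v = q / n_e = 0.07043 / 0.31 = 0.2272 m/day.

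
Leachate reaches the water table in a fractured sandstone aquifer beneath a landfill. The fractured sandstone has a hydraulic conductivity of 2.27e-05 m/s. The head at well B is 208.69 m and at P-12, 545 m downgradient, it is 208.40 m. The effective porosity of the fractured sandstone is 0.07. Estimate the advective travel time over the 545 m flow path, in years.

Convert K: 2.27e-05 m/s × 86400 = 1.961 m/day.
Hydraulic gradient i = (208.69 − 208.40) / 545 = 0.29 / 545 = 0.0005321.
Darcy flux q = K · i = 1.961 × 0.0005321 = 0.001044 m/day.
Seepage velocity v = q / n_e = 0.001044 / 0.07 = 0.01491 m/day.
Travel time t = L / v = 545 / 0.01491 = 36556 days = 100.1 years.

100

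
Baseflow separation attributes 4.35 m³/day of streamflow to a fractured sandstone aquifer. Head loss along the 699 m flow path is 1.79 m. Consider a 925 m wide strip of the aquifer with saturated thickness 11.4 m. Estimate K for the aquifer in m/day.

Cross-sectional area A = 925 × 11.4 = 10545 m².
Hydraulic gradient i = Δh / L = 1.79 / 699 = 0.002561.
From Q = K·A·i, K = Q / (A·i) = 4.35 / (10545 × 0.002561) = 0.1611 m/day.

0.161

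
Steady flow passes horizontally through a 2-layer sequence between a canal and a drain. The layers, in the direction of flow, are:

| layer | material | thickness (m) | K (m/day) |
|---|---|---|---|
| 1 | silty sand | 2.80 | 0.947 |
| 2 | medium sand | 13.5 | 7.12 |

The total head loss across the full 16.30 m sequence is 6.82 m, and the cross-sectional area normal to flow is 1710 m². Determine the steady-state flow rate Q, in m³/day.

Flow is perpendicular to layering, so the layers act in series and the equivalent K is the thickness-weighted harmonic mean.
Total thickness L = 2.80 + 13.5 = 16.30 m.
Σ(b_i/K_i) = 2.80/0.947 + 13.5/7.12 = 4.853 d.
K_eq = L / Σ(b_i/K_i) = 16.30 / 4.853 = 3.359 m/day.
Q = K_eq · A · (Δh/L) = 3.359 × 1710 × (6.82/16.30) = 2403 m³/day.

2400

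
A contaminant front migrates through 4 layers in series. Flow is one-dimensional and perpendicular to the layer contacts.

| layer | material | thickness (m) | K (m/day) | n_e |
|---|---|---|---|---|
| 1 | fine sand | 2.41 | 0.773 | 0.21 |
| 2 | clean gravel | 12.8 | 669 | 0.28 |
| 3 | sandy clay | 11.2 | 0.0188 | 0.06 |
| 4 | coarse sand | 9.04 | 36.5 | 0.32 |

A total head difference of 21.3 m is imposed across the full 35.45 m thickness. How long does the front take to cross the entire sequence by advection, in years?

0.590

With flow normal to the layers, continuity requires the same specific discharge q through every layer.
Σ(b_i/K_i) = 2.41/0.773 + 12.8/669 + 11.2/0.0188 + 9.04/36.5 = 599.1 d.
q = Δh / Σ(b_i/K_i) = 21.3 / 599.1 = 0.03555 m/day.
In each layer the seepage velocity is v_i = q/n_i, so the layer transit time is t_i = b_i·n_i / q:
  layer 1 (fine sand): t_1 = 2.41 × 0.21 / 0.03555 = 14.24 d
  layer 2 (clean gravel): t_2 = 12.8 × 0.28 / 0.03555 = 100.8 d
  layer 3 (sandy clay): t_3 = 11.2 × 0.06 / 0.03555 = 18.90 d
  layer 4 (coarse sand): t_4 = 9.04 × 0.32 / 0.03555 = 81.37 d
Total t = Σ t_i = 215.3 days = 0.5895 years.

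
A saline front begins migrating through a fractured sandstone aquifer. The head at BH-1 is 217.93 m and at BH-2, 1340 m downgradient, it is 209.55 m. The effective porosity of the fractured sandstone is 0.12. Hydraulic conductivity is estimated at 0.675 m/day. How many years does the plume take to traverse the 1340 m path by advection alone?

Hydraulic gradient i = (217.93 − 209.55) / 1340 = 8.38 / 1340 = 0.006254.
Darcy flux q = K · i = 0.6750 × 0.006254 = 0.004221 m/day.
Seepage velocity v = q / n_e = 0.004221 / 0.12 = 0.03518 m/day.
Travel time t = L / v = 1340 / 0.03518 = 38093 days = 104.3 years.

104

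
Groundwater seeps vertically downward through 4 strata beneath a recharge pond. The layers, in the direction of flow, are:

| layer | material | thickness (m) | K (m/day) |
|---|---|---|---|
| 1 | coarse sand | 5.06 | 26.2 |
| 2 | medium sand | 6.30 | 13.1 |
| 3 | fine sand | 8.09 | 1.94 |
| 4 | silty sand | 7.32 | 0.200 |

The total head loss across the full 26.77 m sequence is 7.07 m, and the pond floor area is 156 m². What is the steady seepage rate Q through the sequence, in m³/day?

Flow is perpendicular to layering, so the layers act in series and the equivalent K is the thickness-weighted harmonic mean.
Total thickness L = 5.06 + 6.30 + 8.09 + 7.32 = 26.77 m.
Σ(b_i/K_i) = 5.06/26.2 + 6.30/13.1 + 8.09/1.94 + 7.32/0.200 = 41.44 d.
K_eq = L / Σ(b_i/K_i) = 26.77 / 41.44 = 0.6459 m/day.
Q = K_eq · A · (Δh/L) = 0.6459 × 156 × (7.07/26.77) = 26.61 m³/day.

26.6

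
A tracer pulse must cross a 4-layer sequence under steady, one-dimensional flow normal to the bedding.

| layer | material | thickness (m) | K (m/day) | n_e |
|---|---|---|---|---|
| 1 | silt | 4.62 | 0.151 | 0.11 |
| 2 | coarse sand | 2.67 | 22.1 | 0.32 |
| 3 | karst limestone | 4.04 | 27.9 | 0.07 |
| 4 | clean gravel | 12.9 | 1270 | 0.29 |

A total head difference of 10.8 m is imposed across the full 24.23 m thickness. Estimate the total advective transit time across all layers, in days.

With flow normal to the layers, continuity requires the same specific discharge q through every layer.
Σ(b_i/K_i) = 4.62/0.151 + 2.67/22.1 + 4.04/27.9 + 12.9/1270 = 30.87 d.
q = Δh / Σ(b_i/K_i) = 10.8 / 30.87 = 0.3498 m/day.
In each layer the seepage velocity is v_i = q/n_i, so the layer transit time is t_i = b_i·n_i / q:
  layer 1 (silt): t_1 = 4.62 × 0.11 / 0.3498 = 1.453 d
  layer 2 (coarse sand): t_2 = 2.67 × 0.32 / 0.3498 = 2.442 d
  layer 3 (karst limestone): t_3 = 4.04 × 0.07 / 0.3498 = 0.8084 d
  layer 4 (clean gravel): t_4 = 12.9 × 0.29 / 0.3498 = 10.69 d
Total t = Σ t_i = 15.40 days.

15.4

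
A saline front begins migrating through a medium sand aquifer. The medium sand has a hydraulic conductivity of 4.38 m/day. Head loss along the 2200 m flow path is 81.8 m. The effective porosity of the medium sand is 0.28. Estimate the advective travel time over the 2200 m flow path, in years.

Hydraulic gradient i = Δh / L = 81.8 / 2200 = 0.03718.
Darcy flux q = K · i = 4.380 × 0.03718 = 0.1629 m/day.
Seepage velocity v = q / n_e = 0.1629 / 0.28 = 0.5816 m/day.
Travel time t = L / v = 2200 / 0.5816 = 3782 days = 10.36 years.

10.4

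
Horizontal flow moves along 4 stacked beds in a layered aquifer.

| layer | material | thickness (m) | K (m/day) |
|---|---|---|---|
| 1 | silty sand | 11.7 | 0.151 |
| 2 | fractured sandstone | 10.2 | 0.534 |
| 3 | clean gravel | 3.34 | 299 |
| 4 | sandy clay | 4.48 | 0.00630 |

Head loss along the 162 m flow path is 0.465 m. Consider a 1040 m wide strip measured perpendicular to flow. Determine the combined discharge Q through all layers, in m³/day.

3000

Flow is parallel to layering, so each bed carries its own Darcy discharge and the transmissivities add.
Σ(K_i·b_i) = 0.151×11.7 + 0.534×10.2 + 299×3.34 + 0.00630×4.48 = 1006 m²/day.
Hydraulic gradient i = Δh / L = 0.465 / 162 = 0.002870.
Q = Σ(K_i·b_i) · W · i = 1006 × 1040 × 0.002870 = 3003 m³/day.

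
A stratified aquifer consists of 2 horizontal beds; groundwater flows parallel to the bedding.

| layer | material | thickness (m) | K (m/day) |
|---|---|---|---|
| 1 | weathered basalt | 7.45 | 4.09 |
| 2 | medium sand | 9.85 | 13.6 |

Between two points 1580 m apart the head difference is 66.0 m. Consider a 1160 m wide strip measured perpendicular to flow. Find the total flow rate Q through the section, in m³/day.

7970

Flow is parallel to layering, so each bed carries its own Darcy discharge and the transmissivities add.
Σ(K_i·b_i) = 4.09×7.45 + 13.6×9.85 = 164.4 m²/day.
Hydraulic gradient i = Δh / L = 66.0 / 1580 = 0.04177.
Q = Σ(K_i·b_i) · W · i = 164.4 × 1160 × 0.04177 = 7968 m³/day.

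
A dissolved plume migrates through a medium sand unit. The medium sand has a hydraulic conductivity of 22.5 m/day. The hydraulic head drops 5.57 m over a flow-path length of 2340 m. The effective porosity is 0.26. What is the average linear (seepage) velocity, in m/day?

Hydraulic gradient i = Δh / L = 5.57 / 2340 = 0.002380.
Darcy flux q = K · i = 22.50 × 0.002380 = 0.05356 m/day.
Seepage velocity v = q / n_e = 0.05356 / 0.26 = 0.2060 m/day.

0.206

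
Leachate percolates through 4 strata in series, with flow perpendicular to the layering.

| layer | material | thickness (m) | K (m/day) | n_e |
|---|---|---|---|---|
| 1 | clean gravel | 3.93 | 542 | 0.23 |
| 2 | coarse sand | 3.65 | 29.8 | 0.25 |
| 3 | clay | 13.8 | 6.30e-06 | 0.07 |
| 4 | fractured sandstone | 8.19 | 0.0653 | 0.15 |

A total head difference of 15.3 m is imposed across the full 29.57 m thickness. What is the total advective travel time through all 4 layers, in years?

1570

With flow normal to the layers, continuity requires the same specific discharge q through every layer.
Σ(b_i/K_i) = 3.93/542 + 3.65/29.8 + 13.8/6.30e-06 + 8.19/0.0653 = 2.191e+06 d.
q = Δh / Σ(b_i/K_i) = 15.3 / 2.191e+06 = 6.984e-06 m/day.
In each layer the seepage velocity is v_i = q/n_i, so the layer transit time is t_i = b_i·n_i / q:
  layer 1 (clean gravel): t_1 = 3.93 × 0.23 / 6.984e-06 = 1.294e+05 d
  layer 2 (coarse sand): t_2 = 3.65 × 0.25 / 6.984e-06 = 1.306e+05 d
  layer 3 (clay): t_3 = 13.8 × 0.07 / 6.984e-06 = 1.383e+05 d
  layer 4 (fractured sandstone): t_4 = 8.19 × 0.15 / 6.984e-06 = 1.759e+05 d
Total t = Σ t_i = 5.743e+05 days = 1572 years.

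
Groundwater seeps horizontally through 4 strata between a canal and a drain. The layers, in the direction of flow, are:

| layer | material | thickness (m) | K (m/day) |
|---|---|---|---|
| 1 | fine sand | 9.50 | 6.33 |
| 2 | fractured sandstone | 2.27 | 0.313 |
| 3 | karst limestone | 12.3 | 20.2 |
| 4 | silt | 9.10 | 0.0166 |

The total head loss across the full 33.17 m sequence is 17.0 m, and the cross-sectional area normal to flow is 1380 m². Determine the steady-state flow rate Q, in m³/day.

42.1

Flow is perpendicular to layering, so the layers act in series and the equivalent K is the thickness-weighted harmonic mean.
Total thickness L = 9.50 + 2.27 + 12.3 + 9.10 = 33.17 m.
Σ(b_i/K_i) = 9.50/6.33 + 2.27/0.313 + 12.3/20.2 + 9.10/0.0166 = 557.6 d.
K_eq = L / Σ(b_i/K_i) = 33.17 / 557.6 = 0.05949 m/day.
Q = K_eq · A · (Δh/L) = 0.05949 × 1380 × (17.0/33.17) = 42.08 m³/day.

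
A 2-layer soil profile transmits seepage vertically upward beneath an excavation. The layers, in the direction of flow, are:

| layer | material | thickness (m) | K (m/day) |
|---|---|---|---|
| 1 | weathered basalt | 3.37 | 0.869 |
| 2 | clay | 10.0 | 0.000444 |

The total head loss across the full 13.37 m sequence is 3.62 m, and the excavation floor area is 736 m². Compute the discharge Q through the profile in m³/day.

Flow is perpendicular to layering, so the layers act in series and the equivalent K is the thickness-weighted harmonic mean.
Total thickness L = 3.37 + 10.0 = 13.37 m.
Σ(b_i/K_i) = 3.37/0.869 + 10.0/0.000444 = 22526 d.
K_eq = L / Σ(b_i/K_i) = 13.37 / 22526 = 0.0005935 m/day.
Q = K_eq · A · (Δh/L) = 0.0005935 × 736 × (3.62/13.37) = 0.1183 m³/day.

0.118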